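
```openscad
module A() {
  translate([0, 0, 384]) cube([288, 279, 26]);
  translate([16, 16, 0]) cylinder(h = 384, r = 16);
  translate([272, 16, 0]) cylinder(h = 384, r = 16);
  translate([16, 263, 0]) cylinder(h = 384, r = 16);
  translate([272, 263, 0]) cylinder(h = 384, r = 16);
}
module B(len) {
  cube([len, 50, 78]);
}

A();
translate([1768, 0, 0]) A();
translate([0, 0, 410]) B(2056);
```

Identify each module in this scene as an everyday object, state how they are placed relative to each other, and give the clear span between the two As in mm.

A is a stool. B is a beam. A beam spans the tops of two stools. The clear span between the two stools is 1480 mm.

Second stool starts at x = 1768; first ends at x = 288; clear span = 1768 − 288 = 1480 mm.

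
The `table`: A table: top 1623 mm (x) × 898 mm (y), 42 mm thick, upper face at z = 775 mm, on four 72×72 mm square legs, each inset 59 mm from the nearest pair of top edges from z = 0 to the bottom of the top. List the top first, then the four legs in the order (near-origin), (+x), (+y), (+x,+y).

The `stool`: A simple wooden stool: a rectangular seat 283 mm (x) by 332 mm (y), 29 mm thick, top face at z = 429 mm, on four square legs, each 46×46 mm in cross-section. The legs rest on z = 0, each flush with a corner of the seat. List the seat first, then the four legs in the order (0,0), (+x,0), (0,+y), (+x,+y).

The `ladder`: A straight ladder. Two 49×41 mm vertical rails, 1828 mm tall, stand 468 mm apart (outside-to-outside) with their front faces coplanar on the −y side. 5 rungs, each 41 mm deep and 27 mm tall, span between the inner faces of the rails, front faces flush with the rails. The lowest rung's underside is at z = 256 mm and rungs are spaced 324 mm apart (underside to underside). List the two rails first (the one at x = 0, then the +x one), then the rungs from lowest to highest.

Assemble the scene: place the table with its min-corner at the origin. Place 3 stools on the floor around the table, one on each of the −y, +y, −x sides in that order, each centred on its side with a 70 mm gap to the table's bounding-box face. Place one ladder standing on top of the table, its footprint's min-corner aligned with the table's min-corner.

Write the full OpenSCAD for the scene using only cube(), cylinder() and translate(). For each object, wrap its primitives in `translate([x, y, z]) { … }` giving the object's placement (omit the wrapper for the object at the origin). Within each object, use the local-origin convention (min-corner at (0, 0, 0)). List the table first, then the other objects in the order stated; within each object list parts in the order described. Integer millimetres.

translate([0, 0, 733]) cube([1623, 898, 42]);
translate([59, 59, 0]) cube([72, 72, 733]);
translate([1492, 59, 0]) cube([72, 72, 733]);
translate([59, 767, 0]) cube([72, 72, 733]);
translate([1492, 767, 0]) cube([72, 72, 733]);
translate([670, -402, 0]) {
  translate([0, 0, 400]) cube([283, 332, 29]);
  cube([46, 46, 400]);
  translate([237, 0, 0]) cube([46, 46, 400]);
  translate([0, 286, 0]) cube([46, 46, 400]);
  translate([237, 286, 0]) cube([46, 46, 400]);
}
translate([670, 968, 0]) {
  translate([0, 0, 400]) cube([283, 332, 29]);
  cube([46, 46, 400]);
  translate([237, 0, 0]) cube([46, 46, 400]);
  translate([0, 286, 0]) cube([46, 46, 400]);
  translate([237, 286, 0]) cube([46, 46, 400]);
}
translate([-353, 283, 0]) {
  translate([0, 0, 400]) cube([283, 332, 29]);
  cube([46, 46, 400]);
  translate([237, 0, 0]) cube([46, 46, 400]);
  translate([0, 286, 0]) cube([46, 46, 400]);
  translate([237, 286, 0]) cube([46, 46, 400]);
}
translate([0, 0, 775]) {
  cube([49, 41, 1828]);
  translate([419, 0, 0]) cube([49, 41, 1828]);
  translate([49, 0, 256]) cube([370, 41, 27]);
  translate([49, 0, 580]) cube([370, 41, 27]);
  translate([49, 0, 904]) cube([370, 41, 27]);
  translate([49, 0, 1228]) cube([370, 41, 27]);
  translate([49, 0, 1552]) cube([370, 41, 27]);
}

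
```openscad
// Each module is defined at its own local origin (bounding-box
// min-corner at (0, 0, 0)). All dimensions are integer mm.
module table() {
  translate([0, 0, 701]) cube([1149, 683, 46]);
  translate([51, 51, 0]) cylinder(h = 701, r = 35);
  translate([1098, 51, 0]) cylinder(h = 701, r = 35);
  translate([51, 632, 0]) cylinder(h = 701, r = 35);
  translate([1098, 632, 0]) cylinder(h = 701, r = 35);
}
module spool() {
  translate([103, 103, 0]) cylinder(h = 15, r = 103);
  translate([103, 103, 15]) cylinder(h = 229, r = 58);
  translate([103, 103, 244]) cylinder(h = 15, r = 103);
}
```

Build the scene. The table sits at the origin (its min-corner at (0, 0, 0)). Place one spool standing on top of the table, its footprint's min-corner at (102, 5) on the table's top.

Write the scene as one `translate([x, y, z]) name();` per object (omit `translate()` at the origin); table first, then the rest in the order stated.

table();
translate([102, 5, 747]) spool();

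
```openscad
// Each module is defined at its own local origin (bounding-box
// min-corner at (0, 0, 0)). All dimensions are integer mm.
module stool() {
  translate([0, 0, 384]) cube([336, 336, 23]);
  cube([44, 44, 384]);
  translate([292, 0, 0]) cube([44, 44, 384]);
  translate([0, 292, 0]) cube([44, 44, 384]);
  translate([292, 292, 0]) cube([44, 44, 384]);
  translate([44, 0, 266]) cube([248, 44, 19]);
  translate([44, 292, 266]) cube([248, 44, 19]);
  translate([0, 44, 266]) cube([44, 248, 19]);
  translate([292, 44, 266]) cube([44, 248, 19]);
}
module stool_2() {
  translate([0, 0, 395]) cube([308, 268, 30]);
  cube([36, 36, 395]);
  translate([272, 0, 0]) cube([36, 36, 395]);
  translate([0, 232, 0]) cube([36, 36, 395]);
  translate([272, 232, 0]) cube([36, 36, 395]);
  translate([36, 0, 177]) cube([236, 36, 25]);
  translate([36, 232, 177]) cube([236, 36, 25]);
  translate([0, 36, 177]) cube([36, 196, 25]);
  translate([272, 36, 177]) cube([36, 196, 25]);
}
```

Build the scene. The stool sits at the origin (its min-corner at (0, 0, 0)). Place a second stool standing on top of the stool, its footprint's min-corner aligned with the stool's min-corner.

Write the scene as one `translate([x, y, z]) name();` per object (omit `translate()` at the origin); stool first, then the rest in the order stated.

stool();
translate([0, 0, 407]) stool_2();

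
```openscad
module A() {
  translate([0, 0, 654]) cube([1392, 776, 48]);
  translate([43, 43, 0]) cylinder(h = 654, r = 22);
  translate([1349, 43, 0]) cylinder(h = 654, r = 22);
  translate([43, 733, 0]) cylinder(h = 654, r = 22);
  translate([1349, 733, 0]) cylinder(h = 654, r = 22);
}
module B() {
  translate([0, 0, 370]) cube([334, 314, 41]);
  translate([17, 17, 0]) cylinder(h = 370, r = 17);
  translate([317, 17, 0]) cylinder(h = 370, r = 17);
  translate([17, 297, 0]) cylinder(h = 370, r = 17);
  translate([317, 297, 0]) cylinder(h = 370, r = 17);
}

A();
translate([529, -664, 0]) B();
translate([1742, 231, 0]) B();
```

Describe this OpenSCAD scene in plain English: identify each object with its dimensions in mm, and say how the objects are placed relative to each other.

A is a table with a 1392×776 mm rectangular top, 48 mm thick, top surface at z = 702 mm, supported by four round legs of 44 mm diameter, each leg's bounding box inset 21 mm from the nearest pair of top edges, running from the floor.

B is a simple wooden stool: a rectangular seat 334 mm (x) by 314 mm (y), 41 mm thick, top face at z = 411 mm, on four round legs, each 34 mm in diameter. The legs rest on z = 0, each leg's axis is inset half a diameter from the nearest pair of seat edges (so the leg's bounding box is flush with the corner).

Two stools sit around the table at the −y, +x sides.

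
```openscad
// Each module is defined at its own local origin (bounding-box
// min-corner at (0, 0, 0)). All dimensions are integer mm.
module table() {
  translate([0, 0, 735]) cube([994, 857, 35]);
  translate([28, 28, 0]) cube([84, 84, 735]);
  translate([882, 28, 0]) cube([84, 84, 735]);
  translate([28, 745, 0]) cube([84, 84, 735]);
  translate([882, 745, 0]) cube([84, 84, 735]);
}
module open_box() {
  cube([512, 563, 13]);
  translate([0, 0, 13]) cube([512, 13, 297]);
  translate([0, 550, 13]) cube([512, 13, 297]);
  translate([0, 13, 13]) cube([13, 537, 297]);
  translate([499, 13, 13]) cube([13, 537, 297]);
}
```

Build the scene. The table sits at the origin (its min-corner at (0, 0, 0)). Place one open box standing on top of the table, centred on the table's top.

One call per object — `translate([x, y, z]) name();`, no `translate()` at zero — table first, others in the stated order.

table();
translate([241, 147, 770]) open_box();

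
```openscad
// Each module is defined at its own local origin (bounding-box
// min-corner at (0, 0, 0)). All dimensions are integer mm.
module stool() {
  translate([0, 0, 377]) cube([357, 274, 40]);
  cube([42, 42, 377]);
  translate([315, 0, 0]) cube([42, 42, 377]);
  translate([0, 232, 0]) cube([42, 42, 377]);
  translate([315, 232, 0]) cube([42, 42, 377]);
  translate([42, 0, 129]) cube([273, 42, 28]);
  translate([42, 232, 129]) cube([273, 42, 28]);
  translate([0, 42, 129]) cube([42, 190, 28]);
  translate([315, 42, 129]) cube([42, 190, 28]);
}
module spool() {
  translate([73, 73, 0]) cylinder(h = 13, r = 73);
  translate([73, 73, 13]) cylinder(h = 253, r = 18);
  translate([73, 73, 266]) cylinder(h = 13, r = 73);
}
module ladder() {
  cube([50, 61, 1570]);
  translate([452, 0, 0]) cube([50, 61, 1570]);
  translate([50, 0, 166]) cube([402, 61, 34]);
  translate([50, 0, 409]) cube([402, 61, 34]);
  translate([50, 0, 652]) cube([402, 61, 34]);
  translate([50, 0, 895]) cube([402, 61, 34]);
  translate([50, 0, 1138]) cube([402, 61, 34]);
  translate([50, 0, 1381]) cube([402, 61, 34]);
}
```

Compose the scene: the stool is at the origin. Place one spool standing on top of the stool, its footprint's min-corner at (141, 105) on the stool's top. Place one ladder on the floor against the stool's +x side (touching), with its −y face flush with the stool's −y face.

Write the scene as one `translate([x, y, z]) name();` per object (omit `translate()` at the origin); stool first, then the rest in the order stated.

stool();
translate([141, 105, 417]) spool();
translate([357, 0, 0]) ladder();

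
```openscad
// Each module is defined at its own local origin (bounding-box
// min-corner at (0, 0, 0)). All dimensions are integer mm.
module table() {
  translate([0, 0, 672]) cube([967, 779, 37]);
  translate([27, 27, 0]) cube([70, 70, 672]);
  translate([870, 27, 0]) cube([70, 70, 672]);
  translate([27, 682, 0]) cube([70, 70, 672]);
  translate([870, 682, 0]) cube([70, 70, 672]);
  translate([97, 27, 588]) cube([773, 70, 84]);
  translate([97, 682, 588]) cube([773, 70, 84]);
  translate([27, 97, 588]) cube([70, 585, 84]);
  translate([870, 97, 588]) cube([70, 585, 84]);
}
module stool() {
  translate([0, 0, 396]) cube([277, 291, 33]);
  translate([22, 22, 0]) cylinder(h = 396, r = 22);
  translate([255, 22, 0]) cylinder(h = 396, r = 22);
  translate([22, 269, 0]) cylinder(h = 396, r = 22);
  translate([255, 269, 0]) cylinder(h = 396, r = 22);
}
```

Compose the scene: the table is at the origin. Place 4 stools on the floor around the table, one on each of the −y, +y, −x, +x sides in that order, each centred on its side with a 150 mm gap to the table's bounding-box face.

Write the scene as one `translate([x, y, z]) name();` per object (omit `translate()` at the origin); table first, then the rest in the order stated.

table();
translate([345, -441, 0]) stool();
translate([345, 929, 0]) stool();
translate([-427, 244, 0]) stool();
translate([1117, 244, 0]) stool();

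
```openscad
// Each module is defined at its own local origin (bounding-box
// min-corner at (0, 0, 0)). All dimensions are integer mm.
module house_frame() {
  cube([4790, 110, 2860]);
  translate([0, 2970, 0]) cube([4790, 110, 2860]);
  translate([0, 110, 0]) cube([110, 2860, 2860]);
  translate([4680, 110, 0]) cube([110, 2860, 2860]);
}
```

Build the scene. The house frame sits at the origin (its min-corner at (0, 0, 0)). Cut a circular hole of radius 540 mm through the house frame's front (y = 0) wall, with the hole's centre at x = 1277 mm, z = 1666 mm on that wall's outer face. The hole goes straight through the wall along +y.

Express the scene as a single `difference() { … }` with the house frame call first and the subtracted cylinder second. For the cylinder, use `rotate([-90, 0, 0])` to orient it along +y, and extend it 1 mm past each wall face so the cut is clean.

difference() {
  house_frame();
  translate([1277, -1, 1666]) rotate([-90, 0, 0]) cylinder(h = 112, r = 540);
}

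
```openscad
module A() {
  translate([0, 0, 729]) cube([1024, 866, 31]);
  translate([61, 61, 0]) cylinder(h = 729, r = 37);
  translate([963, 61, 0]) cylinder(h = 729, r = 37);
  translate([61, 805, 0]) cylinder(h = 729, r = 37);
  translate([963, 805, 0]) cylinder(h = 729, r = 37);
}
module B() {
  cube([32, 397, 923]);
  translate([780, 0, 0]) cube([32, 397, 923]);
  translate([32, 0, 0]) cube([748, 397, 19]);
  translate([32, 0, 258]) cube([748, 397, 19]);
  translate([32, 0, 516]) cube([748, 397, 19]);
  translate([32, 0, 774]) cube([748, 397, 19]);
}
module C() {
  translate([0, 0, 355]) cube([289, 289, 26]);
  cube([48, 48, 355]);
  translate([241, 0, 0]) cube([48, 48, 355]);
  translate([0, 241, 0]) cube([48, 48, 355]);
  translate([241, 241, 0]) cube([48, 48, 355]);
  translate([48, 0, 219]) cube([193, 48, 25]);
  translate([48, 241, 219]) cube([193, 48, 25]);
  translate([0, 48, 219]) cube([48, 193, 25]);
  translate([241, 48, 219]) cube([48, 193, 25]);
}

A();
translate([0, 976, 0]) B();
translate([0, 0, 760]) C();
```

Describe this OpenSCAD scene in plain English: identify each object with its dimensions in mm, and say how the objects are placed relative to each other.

A is a rectangular dining table. The top is 1024×866×31 mm with its upper surface at z = 760 mm. It stands on four round legs of 74 mm diameter, each leg's bounding box inset 24 mm from the nearest pair of top edges, running from the floor to the underside of the top.

B is an open bookshelf. Two side panels, each 32 mm thick, 397 mm deep and 923 mm tall, stand 812 mm apart (outside-to-outside). Between them sit 4 shelves, each 19 mm thick and 397 mm deep, spanning the full gap between the sides. The bottom shelf rests on the floor (its underside at z = 0) and the clear gap between one shelf's top and the next shelf's underside is 239 mm.

C is a four-legged stool. The seat is a 289×289×26 mm slab whose top surface is at z = 381 mm; four square legs, each 48×48 mm in cross-section, run from the floor (z = 0) to the underside of the seat, each flush with a corner of the seat. Four stretchers, 48 mm wide and 25 mm tall, connect adjacent legs with their undersides at z = 219 mm, each running between the inner faces of the legs it joins and aligned with the legs' outer faces on the other axis.

The bookshelf is on the floor beside the table on its +y side. The stool is on top of the table.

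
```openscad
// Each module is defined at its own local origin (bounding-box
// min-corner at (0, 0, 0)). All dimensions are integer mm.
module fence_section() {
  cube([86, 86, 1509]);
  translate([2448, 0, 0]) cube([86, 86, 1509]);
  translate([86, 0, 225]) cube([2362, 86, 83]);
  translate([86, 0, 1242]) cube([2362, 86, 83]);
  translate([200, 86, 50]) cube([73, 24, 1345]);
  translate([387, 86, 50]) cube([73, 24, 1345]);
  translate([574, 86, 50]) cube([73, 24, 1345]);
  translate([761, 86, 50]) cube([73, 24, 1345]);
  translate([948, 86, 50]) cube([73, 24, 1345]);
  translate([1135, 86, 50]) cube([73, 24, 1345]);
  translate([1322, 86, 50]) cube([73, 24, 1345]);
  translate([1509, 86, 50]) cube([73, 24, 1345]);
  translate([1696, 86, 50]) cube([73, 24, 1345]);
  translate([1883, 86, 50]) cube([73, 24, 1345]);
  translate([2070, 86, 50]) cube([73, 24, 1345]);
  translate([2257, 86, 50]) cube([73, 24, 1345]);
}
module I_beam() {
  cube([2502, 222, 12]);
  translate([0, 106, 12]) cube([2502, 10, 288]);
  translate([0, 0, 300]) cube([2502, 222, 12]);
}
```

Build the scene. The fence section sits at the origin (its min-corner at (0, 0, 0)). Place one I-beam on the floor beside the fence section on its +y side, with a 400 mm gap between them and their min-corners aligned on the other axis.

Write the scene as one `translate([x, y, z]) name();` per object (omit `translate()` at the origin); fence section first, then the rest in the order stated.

fence_section();
translate([0, 510, 0]) I_beam();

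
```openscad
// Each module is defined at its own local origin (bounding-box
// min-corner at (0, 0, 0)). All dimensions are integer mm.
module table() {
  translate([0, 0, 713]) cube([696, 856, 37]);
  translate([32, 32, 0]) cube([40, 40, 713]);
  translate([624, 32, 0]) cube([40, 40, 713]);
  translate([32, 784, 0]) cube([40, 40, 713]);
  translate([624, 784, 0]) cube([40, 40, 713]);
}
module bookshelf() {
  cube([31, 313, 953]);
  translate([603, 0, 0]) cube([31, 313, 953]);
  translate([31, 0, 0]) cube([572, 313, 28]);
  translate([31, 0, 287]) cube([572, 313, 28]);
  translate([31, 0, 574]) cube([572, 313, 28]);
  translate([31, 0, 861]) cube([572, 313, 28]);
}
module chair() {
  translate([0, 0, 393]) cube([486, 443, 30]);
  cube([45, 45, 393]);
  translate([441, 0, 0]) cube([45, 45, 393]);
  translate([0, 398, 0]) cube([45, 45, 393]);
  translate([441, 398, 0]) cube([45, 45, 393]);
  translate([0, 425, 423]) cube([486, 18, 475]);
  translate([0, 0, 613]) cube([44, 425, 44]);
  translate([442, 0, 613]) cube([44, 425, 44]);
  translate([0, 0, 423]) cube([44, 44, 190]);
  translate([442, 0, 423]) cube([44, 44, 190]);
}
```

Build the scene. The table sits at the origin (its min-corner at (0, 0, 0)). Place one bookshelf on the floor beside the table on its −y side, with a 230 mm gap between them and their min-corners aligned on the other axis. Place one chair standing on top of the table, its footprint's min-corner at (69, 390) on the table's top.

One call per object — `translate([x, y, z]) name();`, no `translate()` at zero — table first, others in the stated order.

table();
translate([0, -543, 0]) bookshelf();
translate([69, 390, 750]) chair();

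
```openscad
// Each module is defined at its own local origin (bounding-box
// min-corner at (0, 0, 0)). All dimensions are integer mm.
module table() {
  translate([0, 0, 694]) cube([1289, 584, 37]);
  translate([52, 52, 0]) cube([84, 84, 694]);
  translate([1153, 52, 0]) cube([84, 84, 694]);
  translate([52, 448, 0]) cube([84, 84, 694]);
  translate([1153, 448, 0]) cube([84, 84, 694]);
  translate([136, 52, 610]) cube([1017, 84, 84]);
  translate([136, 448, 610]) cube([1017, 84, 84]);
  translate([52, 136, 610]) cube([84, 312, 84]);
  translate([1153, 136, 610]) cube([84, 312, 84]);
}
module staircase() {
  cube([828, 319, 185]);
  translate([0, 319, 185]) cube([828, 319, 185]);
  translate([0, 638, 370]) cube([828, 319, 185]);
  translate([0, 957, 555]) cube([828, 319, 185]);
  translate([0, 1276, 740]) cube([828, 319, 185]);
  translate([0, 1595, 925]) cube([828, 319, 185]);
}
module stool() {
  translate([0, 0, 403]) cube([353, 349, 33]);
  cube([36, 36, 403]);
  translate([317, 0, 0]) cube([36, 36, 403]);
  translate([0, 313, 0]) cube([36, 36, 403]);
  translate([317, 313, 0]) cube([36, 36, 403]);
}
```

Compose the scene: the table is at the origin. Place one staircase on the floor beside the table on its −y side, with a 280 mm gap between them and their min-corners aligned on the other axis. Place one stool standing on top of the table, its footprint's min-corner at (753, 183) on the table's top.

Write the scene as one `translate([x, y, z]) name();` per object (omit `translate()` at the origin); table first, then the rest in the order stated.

table();
translate([0, -2194, 0]) staircase();
translate([753, 183, 731]) stool();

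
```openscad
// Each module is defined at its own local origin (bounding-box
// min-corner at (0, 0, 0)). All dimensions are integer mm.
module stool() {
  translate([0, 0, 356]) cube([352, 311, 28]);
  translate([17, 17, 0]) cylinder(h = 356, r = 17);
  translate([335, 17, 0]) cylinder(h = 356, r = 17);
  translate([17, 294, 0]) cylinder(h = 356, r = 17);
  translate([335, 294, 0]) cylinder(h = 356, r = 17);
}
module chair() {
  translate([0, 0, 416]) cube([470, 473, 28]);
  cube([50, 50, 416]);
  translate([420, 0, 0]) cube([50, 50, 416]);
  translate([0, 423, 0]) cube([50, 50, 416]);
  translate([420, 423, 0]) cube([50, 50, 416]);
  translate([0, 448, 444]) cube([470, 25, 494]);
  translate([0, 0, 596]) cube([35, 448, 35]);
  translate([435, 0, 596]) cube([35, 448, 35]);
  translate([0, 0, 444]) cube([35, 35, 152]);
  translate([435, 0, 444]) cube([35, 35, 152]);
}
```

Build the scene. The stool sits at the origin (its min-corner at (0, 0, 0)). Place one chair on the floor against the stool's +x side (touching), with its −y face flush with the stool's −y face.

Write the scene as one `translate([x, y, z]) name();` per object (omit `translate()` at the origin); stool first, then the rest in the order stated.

stool();
translate([352, 0, 0]) chair();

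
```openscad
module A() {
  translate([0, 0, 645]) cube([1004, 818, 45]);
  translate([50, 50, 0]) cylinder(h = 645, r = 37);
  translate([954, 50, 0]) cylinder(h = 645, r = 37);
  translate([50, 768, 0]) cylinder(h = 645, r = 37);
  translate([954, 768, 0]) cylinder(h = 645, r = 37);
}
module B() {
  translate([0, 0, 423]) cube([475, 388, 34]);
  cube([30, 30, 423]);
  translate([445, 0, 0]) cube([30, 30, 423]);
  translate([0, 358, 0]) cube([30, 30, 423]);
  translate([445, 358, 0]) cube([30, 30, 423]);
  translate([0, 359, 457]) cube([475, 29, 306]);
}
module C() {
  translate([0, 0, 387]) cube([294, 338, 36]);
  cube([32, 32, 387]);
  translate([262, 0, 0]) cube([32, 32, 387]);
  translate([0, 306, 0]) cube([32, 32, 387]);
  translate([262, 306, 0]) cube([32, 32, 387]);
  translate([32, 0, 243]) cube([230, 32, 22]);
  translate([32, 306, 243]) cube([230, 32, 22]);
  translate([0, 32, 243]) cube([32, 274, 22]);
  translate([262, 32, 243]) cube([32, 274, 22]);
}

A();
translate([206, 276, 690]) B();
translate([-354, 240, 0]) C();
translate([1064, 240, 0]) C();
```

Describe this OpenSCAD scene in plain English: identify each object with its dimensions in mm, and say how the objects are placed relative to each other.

A is a table: top 1004 mm (x) × 818 mm (y), 45 mm thick, upper face at z = 690 mm, on four round legs of 74 mm diameter, each leg's bounding box inset 13 mm from the nearest pair of top edges, running from z = 0 to the bottom of the top.

B is a chair: 475×388 mm seat, 34 mm thick, top at z = 457 mm, on four 30 mm square corner legs flush with the seat edges. A 29 mm thick backrest slab spans the full seat width, extending 306 mm above the seat top, its back face flush with the seat's +y edge.

C is a four-legged stool. The seat is a 294×338×36 mm slab whose top surface is at z = 423 mm; four square legs, each 32×32 mm in cross-section, run from the floor (z = 0) to the underside of the seat, each flush with a corner of the seat. Four stretchers, 32 mm wide and 22 mm tall, connect adjacent legs with their undersides at z = 243 mm, each running between the inner faces of the legs it joins and aligned with the legs' outer faces on the other axis.

The chair is on top of the table. Two stools sit around the table at the −x, +x sides.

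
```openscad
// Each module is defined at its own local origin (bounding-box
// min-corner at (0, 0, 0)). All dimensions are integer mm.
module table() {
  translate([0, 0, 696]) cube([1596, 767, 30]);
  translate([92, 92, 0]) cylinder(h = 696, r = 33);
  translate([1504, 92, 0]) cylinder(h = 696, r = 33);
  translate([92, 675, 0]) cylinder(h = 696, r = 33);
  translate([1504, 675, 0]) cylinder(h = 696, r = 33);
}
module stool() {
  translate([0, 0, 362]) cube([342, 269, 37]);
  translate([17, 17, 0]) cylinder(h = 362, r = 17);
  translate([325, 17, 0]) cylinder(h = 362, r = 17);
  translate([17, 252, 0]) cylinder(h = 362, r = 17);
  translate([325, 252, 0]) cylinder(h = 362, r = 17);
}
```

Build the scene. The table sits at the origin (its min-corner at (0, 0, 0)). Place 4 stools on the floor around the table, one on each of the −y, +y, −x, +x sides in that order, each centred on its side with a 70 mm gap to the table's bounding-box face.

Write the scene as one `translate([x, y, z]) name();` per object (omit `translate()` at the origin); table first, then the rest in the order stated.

table();
translate([627, -339, 0]) stool();
translate([627, 837, 0]) stool();
translate([-412, 249, 0]) stool();
translate([1666, 249, 0]) stool();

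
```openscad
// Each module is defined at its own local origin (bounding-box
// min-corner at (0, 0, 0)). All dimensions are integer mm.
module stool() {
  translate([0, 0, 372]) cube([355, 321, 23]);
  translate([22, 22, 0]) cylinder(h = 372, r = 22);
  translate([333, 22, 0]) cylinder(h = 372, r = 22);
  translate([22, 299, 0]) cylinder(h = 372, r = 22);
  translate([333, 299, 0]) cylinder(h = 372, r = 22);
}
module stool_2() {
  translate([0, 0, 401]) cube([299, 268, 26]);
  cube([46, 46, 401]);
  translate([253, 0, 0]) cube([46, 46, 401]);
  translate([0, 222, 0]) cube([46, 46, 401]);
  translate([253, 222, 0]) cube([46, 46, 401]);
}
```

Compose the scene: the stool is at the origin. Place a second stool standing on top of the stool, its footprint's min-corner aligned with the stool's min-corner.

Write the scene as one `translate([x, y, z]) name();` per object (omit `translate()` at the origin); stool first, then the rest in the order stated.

stool();
translate([0, 0, 395]) stool_2();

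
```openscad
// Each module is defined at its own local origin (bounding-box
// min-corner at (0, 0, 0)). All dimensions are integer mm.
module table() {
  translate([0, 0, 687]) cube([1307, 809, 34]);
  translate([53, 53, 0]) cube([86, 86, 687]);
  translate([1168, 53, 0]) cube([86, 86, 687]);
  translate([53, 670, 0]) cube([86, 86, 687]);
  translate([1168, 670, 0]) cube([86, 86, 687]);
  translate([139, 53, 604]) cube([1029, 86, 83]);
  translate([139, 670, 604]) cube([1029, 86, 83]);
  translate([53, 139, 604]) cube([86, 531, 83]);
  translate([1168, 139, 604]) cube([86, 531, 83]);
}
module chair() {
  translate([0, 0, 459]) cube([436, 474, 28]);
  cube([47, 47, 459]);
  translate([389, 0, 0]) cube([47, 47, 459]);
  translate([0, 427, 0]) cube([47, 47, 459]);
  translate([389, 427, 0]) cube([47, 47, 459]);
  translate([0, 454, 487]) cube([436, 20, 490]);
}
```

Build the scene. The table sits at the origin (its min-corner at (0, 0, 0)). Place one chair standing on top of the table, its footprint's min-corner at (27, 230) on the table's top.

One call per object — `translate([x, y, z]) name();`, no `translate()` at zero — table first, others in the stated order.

table();
translate([27, 230, 721]) chair();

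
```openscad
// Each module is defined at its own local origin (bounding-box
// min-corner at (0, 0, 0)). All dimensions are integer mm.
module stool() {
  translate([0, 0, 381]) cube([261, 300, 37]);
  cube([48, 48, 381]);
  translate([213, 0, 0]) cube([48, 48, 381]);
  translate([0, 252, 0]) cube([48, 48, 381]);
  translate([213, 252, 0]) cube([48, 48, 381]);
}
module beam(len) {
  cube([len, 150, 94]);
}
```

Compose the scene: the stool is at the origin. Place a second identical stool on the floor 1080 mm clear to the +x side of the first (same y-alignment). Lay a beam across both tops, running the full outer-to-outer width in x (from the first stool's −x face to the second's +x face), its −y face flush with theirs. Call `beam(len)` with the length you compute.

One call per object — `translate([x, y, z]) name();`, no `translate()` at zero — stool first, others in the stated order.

stool();
translate([1341, 0, 0]) stool();
translate([0, 0, 418]) beam(1602);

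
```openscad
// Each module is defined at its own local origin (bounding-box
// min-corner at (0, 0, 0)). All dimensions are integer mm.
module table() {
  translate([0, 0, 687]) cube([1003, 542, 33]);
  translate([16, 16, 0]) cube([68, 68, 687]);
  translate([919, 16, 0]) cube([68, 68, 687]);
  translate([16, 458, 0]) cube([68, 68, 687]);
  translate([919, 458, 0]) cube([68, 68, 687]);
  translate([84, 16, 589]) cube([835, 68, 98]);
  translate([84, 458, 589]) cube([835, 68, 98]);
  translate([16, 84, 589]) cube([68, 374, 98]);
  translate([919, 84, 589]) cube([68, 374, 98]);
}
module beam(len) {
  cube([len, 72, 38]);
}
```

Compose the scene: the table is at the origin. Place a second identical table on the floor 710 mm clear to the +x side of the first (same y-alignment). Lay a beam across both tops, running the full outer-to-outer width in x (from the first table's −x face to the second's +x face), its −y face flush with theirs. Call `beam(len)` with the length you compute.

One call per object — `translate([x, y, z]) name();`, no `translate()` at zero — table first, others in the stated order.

table();
translate([1713, 0, 0]) table();
translate([0, 0, 720]) beam(2716);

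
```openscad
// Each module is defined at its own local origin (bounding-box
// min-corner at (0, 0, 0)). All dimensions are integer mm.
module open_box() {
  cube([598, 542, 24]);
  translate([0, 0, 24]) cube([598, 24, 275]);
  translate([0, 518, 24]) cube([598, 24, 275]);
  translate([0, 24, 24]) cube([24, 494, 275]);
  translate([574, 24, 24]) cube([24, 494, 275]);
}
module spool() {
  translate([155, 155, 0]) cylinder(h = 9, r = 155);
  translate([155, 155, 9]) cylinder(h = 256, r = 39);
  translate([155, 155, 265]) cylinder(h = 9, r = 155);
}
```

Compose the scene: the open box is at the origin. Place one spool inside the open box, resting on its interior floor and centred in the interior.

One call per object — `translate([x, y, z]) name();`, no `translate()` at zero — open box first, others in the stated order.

open_box();
translate([144, 116, 24]) spool();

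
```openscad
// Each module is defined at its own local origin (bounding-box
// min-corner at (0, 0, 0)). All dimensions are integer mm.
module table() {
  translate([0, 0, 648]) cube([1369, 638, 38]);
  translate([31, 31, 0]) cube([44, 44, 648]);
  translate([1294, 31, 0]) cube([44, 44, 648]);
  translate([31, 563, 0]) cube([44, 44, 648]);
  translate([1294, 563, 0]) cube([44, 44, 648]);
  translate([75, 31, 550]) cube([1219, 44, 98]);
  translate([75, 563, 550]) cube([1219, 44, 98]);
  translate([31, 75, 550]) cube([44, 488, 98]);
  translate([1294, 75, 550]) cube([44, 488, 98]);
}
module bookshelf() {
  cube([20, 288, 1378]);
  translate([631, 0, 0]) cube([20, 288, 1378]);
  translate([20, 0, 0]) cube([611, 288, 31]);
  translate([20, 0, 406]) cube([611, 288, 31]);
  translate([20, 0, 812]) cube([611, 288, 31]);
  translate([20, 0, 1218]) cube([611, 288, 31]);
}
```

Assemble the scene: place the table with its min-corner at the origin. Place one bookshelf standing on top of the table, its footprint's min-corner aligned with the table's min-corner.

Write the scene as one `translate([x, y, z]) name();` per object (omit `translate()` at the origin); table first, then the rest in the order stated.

table();
translate([0, 0, 686]) bookshelf();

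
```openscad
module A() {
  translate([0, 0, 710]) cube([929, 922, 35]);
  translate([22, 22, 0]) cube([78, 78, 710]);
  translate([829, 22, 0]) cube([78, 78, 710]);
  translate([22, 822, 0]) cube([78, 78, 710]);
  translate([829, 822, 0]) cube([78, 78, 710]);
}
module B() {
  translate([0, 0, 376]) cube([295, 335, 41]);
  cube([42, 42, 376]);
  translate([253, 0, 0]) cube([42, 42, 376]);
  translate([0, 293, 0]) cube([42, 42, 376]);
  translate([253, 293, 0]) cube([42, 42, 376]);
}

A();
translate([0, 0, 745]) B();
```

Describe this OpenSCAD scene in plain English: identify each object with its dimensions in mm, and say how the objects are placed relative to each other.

A is a rectangular dining table. The top is 929×922×35 mm with its upper surface at z = 745 mm. It stands on four 78×78 mm square legs, each inset 22 mm from the nearest pair of top edges, running from the floor to the underside of the top.

B is a four-legged stool. The seat is 295×335 mm, 41 mm thick, top at z = 417 mm. It stands on four square legs, each 42×42 mm in cross-section, from z = 0 to the seat underside, each flush with a corner of the seat.

The stool is on top of the table.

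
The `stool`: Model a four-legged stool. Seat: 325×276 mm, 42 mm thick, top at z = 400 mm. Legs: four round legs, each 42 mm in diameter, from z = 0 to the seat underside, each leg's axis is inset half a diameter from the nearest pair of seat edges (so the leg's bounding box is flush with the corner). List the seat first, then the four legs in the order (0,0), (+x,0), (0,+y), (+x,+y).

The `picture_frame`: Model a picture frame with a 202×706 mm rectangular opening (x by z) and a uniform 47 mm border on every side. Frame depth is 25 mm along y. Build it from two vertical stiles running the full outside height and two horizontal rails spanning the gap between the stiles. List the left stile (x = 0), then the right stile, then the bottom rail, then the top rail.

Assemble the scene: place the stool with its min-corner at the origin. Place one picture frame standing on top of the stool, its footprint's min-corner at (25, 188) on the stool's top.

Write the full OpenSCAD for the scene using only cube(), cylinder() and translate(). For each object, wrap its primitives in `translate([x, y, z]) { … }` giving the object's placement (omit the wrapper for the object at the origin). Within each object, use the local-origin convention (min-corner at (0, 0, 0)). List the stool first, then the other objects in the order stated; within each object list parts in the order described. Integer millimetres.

translate([0, 0, 358]) cube([325, 276, 42]);
translate([21, 21, 0]) cylinder(h = 358, r = 21);
translate([304, 21, 0]) cylinder(h = 358, r = 21);
translate([21, 255, 0]) cylinder(h = 358, r = 21);
translate([304, 255, 0]) cylinder(h = 358, r = 21);
translate([25, 188, 400]) {
  cube([47, 25, 800]);
  translate([249, 0, 0]) cube([47, 25, 800]);
  translate([47, 0, 0]) cube([202, 25, 47]);
  translate([47, 0, 753]) cube([202, 25, 47]);
}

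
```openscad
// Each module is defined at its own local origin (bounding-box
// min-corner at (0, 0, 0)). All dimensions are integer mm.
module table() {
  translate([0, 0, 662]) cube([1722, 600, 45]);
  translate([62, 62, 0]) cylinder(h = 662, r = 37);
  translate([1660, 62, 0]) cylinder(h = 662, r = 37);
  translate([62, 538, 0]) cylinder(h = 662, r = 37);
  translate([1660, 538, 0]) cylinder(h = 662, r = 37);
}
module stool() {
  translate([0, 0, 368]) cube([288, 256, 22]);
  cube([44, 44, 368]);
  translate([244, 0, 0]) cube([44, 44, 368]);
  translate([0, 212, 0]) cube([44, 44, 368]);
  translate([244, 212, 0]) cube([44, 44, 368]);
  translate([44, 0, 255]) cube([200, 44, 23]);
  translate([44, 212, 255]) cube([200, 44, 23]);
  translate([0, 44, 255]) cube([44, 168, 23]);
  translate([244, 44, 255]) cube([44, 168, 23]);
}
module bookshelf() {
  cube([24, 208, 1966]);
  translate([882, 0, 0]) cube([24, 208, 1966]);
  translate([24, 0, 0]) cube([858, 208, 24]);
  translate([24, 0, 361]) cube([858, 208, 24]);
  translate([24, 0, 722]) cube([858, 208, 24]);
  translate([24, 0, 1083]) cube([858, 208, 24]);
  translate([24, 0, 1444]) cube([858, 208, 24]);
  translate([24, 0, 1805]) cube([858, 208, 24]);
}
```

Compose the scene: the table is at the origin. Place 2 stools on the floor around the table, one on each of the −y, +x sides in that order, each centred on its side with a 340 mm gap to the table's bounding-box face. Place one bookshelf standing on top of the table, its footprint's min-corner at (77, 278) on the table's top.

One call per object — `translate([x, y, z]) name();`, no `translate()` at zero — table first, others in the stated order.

table();
translate([717, -596, 0]) stool();
translate([2062, 172, 0]) stool();
translate([77, 278, 707]) bookshelf();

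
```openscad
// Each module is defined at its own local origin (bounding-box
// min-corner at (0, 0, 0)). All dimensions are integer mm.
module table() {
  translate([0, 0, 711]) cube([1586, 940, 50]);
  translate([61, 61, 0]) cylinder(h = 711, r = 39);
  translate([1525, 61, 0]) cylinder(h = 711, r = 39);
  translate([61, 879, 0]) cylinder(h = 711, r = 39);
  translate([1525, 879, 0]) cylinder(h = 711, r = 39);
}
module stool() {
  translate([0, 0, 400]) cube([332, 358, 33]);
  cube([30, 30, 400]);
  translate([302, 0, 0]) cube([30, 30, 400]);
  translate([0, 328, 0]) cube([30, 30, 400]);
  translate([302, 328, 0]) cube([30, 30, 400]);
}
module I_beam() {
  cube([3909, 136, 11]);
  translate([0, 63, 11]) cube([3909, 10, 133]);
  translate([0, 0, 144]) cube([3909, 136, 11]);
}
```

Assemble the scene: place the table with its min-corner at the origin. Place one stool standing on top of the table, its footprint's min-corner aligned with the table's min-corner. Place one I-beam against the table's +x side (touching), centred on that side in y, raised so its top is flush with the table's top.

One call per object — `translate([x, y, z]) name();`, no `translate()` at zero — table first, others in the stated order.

table();
translate([0, 0, 761]) stool();
translate([1586, 402, 606]) I_beam();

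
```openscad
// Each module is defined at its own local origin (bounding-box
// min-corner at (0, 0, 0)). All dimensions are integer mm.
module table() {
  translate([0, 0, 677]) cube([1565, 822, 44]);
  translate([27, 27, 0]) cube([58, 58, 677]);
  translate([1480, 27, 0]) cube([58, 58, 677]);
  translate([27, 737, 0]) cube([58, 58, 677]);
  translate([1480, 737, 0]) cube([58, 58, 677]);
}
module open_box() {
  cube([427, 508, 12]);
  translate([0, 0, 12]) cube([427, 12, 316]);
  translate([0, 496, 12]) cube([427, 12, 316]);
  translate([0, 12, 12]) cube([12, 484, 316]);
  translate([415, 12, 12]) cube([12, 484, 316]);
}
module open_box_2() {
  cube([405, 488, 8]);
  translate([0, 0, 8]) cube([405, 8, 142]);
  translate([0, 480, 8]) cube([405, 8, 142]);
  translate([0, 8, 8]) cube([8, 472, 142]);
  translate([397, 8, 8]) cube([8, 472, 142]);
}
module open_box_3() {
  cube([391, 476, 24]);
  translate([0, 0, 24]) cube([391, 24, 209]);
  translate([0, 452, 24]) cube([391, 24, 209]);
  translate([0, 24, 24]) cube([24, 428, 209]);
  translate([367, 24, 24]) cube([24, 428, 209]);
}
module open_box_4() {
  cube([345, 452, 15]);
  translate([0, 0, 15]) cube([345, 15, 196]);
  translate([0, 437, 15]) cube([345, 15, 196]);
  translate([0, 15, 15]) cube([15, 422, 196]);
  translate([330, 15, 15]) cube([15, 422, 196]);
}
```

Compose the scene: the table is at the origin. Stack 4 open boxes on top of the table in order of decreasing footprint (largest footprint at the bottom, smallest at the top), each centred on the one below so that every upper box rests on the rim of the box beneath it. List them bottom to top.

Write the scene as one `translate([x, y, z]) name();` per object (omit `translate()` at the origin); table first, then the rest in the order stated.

table();
translate([569, 157, 721]) open_box();
translate([580, 167, 1049]) open_box_2();
translate([587, 173, 1199]) open_box_3();
translate([610, 185, 1432]) open_box_4();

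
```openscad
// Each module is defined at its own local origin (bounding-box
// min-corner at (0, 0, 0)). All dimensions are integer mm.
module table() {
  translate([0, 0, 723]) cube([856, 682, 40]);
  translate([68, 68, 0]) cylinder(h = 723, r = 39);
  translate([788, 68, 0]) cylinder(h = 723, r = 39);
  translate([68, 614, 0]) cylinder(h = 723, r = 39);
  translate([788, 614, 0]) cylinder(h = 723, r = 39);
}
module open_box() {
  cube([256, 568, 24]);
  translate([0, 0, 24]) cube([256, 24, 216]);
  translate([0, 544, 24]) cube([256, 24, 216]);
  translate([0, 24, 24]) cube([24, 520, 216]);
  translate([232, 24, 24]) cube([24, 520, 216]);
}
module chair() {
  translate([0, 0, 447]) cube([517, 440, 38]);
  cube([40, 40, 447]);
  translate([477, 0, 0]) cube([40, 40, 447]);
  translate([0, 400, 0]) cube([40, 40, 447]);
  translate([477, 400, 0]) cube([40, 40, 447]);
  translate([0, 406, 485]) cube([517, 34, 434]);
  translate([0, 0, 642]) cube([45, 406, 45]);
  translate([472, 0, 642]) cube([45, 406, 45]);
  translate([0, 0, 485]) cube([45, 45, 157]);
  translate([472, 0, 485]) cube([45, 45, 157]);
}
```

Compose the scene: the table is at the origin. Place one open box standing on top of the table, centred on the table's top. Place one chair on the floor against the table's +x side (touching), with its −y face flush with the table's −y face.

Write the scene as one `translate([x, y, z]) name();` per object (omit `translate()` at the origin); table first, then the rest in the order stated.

table();
translate([300, 57, 763]) open_box();
translate([856, 0, 0]) chair();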